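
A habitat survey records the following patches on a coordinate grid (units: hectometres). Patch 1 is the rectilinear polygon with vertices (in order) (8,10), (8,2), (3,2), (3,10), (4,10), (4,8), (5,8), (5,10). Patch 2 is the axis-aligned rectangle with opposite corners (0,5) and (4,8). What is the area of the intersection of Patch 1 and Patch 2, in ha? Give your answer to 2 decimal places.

3.00

The intersection is the polygon with vertices (3,8), (4,8), (4,5), (3,5).
By the shoelace formula its area is 3.00.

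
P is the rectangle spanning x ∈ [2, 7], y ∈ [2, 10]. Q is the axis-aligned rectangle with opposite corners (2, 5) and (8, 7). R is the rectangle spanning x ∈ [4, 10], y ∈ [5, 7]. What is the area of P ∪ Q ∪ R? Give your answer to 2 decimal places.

46.00

By inclusion–exclusion:
Individual areas: |P| = 40, |Q| = 12, |R| = 12.
|P∩Q|: x∈[2,7], y∈[5,7] → 5·2 = 10.
|P∩R|: x∈[4,7], y∈[5,7] → 3·2 = 6.
|Q∩R|: x∈[4,8], y∈[5,7] → 4·2 = 8.
|P∩Q∩R| = 6.
|P ∪ Q ∪ R| = 64 − 24 + 6 = 46.00.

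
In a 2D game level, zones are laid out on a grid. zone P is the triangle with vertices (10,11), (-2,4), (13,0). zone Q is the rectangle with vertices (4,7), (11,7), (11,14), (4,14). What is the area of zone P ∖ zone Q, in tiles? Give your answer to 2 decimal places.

60.83

|zone P| = 76.5, |zone P∩zone Q| = 15.6667.
|zone P ∖ zone Q| = |zone P| − |zone P∩zone Q| = 76.5 − 15.6667 = 60.83.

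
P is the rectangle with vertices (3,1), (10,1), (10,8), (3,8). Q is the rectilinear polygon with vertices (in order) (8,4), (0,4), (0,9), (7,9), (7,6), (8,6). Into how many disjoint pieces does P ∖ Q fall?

P ∖ Q is a single connected region.

1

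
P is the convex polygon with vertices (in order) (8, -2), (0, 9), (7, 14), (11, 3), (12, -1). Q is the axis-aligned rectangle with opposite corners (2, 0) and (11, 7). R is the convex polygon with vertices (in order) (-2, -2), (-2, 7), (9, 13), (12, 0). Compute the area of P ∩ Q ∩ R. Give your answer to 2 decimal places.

45.89

The intersection is the polygon with vertices (2,7), (9.546,7), (11,3), (11,0), (6.545,0), (2,6.25).
By the shoelace formula its area is 45.89.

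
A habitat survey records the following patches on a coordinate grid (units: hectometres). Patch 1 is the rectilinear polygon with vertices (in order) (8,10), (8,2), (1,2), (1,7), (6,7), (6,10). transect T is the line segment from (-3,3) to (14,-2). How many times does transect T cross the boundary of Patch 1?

0

The segment lies entirely outside Patch 1 and never meets its boundary.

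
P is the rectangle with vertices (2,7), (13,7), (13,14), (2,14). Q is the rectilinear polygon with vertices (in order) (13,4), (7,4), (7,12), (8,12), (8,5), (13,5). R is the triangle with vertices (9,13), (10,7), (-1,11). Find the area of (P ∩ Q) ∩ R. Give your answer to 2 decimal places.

The region (P ∩ Q) ∩ R is the polygon with vertices (7,12), (8,12), (8,7.727), (7,8.091).
By the shoelace formula its area is 4.09.

4.09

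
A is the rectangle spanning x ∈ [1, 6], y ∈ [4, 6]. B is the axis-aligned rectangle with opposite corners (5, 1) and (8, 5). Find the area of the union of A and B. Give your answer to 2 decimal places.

By inclusion–exclusion:
Individual areas: |A| = 10, |B| = 12.
|A∩B|: x∈[5,6], y∈[4,5] → 1·1 = 1.
|A ∪ B| = 22 − 1 = 21.00.

21.00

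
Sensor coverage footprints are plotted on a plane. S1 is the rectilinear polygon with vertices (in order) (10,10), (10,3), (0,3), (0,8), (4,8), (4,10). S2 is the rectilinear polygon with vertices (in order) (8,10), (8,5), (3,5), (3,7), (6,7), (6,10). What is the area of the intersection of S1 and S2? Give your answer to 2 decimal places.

The intersection is the polygon with vertices (8,10), (8,5), (3,5), (3,7), (6,7), (6,10).
By the shoelace formula its area is 16.00.

16.00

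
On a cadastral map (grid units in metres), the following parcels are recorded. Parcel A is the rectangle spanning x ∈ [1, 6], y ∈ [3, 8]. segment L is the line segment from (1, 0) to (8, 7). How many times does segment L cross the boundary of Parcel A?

The segment meets the boundary at (6,5), (4,3).

2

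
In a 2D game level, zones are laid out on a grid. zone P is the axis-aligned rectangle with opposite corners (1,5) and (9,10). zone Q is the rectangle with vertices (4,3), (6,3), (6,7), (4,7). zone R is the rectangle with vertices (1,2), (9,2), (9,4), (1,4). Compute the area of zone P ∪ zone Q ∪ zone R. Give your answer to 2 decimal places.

By inclusion–exclusion:
Individual areas: |zone P| = 40, |zone Q| = 8, |zone R| = 16.
|zone P∩zone Q|: x∈[4,6], y∈[5,7] → 2·2 = 4.
|zone P∩zone R| = 0 (no overlap).
|zone Q∩zone R|: x∈[4,6], y∈[3,4] → 2·1 = 2.
|zone P∩zone Q∩zone R| = 0.
|zone P ∪ zone Q ∪ zone R| = 64 − 6 + 0 = 58.00.

58.00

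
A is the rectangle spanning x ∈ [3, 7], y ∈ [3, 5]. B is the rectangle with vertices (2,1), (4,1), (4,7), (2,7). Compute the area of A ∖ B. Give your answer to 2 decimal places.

6.00

|A∩B|: x∈[3,4], y∈[3,5] → 1·2 = 2.
|A| = 8.
|A ∖ B| = |A| − |A∩B| = 8 − 2 = 6.00.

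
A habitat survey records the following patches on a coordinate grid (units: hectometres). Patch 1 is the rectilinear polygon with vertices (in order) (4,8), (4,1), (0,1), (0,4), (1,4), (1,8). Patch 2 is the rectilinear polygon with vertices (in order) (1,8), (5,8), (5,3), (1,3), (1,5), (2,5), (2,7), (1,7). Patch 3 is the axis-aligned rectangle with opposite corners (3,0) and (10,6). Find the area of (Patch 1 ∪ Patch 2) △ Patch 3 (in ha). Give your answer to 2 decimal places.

55.00

|Patch 1 ∪ Patch 2| = 29.
|(Patch 1 ∪ Patch 2) ∩ Patch 3| = 8.
|(Patch 1 ∪ Patch 2) △ Patch 3| = 29 + 42 − 16 = 55.00.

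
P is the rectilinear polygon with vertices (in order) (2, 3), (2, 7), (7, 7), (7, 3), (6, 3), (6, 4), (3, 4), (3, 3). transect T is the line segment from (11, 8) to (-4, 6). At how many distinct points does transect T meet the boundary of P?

The segment meets the boundary at (2,6.8), (3.5,7).

2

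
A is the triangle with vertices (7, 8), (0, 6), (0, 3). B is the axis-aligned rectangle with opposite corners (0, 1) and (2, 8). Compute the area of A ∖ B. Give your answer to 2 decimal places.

|A| = 10.5, |A∩B| = 5.1429.
|A ∖ B| = |A| − |A∩B| = 10.5 − 5.1429 = 5.36.

5.36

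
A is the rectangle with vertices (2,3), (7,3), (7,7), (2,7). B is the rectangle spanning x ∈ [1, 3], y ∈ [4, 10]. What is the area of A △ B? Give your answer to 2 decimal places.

|A∩B|: x∈[2,3], y∈[4,7] → 1·3 = 3.
|A △ B| = |A| + |B| − 2·|A∩B| = 20 + 12 − 6 = 26.00.

26.00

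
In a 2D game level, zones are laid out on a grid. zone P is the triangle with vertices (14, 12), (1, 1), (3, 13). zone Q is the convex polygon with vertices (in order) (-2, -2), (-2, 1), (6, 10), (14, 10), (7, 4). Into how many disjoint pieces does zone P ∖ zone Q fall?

1

zone P ∖ zone Q is a single connected region.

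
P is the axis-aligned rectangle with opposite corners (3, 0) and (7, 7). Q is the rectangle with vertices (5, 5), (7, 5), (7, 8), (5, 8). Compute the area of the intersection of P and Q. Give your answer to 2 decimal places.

4.00

|P∩Q|: x∈[5,7], y∈[5,7] → 2·2 = 4.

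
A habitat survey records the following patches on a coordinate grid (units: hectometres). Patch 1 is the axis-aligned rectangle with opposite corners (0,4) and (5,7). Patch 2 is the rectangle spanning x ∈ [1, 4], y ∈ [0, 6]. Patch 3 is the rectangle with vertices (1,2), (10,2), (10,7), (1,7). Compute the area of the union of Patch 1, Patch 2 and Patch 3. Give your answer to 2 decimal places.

By inclusion–exclusion:
Individual areas: |Patch 1| = 15, |Patch 2| = 18, |Patch 3| = 45.
|Patch 1∩Patch 2|: x∈[1,4], y∈[4,6] → 3·2 = 6.
|Patch 1∩Patch 3|: x∈[1,5], y∈[4,7] → 4·3 = 12.
|Patch 2∩Patch 3|: x∈[1,4], y∈[2,6] → 3·4 = 12.
|Patch 1∩Patch 2∩Patch 3| = 6.
|Patch 1 ∪ Patch 2 ∪ Patch 3| = 78 − 30 + 6 = 54.00.

54.00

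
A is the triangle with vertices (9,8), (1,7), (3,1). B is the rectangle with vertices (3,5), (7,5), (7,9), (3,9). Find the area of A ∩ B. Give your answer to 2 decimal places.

The intersection is the polygon with vertices (7,7.75), (7,5.667), (6.429,5), (3,5), (3,7.25).
By the shoelace formula its area is 9.81.

9.81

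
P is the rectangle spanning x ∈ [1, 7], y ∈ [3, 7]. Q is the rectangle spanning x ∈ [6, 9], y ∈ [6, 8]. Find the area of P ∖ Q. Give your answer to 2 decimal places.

|P∩Q|: x∈[6,7], y∈[6,7] → 1·1 = 1.
|P| = 24.
|P ∖ Q| = |P| − |P∩Q| = 24 − 1 = 23.00.

23.00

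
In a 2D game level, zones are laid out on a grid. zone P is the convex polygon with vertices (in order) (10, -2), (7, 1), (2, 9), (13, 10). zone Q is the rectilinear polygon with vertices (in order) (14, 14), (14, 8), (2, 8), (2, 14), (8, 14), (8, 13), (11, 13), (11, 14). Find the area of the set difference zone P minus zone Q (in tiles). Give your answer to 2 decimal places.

|zone P| = 69, |zone P∩zone Q| = 15.6875.
|zone P ∖ zone Q| = |zone P| − |zone P∩zone Q| = 69 − 15.6875 = 53.31.

53.31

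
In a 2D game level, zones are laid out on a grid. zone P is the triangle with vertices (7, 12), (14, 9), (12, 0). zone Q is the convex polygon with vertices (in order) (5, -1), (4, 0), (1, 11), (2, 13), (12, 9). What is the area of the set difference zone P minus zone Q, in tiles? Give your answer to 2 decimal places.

|zone P| = 34.5, |zone P∩zone Q| = 9.6716.
|zone P ∖ zone Q| = |zone P| − |zone P∩zone Q| = 34.5 − 9.6716 = 24.83.

24.83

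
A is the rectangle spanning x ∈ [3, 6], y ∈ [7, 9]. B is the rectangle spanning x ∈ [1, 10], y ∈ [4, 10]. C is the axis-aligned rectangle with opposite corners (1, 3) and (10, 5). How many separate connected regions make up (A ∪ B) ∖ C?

1

(A ∪ B) ∖ C is a single connected region.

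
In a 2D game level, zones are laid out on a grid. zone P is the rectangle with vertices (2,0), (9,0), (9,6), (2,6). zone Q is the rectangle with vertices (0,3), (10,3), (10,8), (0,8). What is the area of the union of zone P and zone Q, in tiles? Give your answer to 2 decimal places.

71.00

By inclusion–exclusion:
Individual areas: |zone P| = 42, |zone Q| = 50.
|zone P∩zone Q|: x∈[2,9], y∈[3,6] → 7·3 = 21.
|zone P ∪ zone Q| = 92 − 21 = 71.00.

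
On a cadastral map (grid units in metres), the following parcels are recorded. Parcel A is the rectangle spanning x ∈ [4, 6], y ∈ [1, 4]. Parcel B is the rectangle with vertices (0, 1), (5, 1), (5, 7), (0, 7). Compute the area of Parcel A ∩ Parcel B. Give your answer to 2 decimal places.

3.00

|Parcel A∩Parcel B|: x∈[4,5], y∈[1,4] → 1·3 = 3.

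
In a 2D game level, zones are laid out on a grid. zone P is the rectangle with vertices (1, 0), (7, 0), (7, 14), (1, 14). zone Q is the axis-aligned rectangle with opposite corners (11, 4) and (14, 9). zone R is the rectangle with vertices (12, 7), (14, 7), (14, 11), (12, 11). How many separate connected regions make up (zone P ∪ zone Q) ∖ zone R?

(zone P ∪ zone Q) ∖ zone R splits into 2 disjoint pieces (area 84, area 11).

2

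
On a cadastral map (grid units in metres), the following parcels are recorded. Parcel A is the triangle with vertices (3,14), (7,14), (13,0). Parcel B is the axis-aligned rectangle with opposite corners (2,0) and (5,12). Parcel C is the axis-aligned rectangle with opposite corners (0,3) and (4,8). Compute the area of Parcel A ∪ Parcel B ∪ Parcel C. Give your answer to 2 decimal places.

By inclusion–exclusion:
Individual areas: |Parcel A| = 28, |Parcel B| = 36, |Parcel C| = 20.
|Parcel A∩Parcel B| = 0.2286.
|Parcel A∩Parcel C| = 0.
|Parcel B∩Parcel C|: x∈[2,4], y∈[3,8] → 2·5 = 10.
|Parcel A∩Parcel B∩Parcel C| = 0.
|Parcel A ∪ Parcel B ∪ Parcel C| = 84 − 10.2286 + 0 = 73.77.

73.77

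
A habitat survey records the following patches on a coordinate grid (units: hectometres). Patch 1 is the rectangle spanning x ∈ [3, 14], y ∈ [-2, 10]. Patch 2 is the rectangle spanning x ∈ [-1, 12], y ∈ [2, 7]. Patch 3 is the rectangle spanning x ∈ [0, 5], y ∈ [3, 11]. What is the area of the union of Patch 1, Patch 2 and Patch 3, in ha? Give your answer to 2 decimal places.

By inclusion–exclusion:
Individual areas: |Patch 1| = 132, |Patch 2| = 65, |Patch 3| = 40.
|Patch 1∩Patch 2|: x∈[3,12], y∈[2,7] → 9·5 = 45.
|Patch 1∩Patch 3|: x∈[3,5], y∈[3,10] → 2·7 = 14.
|Patch 2∩Patch 3|: x∈[0,5], y∈[3,7] → 5·4 = 20.
|Patch 1∩Patch 2∩Patch 3| = 8.
|Patch 1 ∪ Patch 2 ∪ Patch 3| = 237 − 79 + 8 = 166.00.

166.00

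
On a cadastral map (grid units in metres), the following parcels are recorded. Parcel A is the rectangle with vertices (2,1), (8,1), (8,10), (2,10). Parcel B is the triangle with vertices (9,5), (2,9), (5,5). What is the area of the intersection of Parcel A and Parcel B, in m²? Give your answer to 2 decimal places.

The intersection is the polygon with vertices (8,5), (5,5), (2,9), (8,5.571).
By the shoelace formula its area is 7.71.

7.71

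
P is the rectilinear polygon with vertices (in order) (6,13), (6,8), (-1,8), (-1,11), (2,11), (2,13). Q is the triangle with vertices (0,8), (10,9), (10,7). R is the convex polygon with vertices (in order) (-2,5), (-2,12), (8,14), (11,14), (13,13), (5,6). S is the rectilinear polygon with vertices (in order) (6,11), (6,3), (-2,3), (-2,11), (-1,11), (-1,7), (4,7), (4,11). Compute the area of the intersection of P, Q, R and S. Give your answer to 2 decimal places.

1.00

The intersection is the polygon with vertices (6,8.6), (6,8), (4,8), (4,8.4).
By the shoelace formula its area is 1.00.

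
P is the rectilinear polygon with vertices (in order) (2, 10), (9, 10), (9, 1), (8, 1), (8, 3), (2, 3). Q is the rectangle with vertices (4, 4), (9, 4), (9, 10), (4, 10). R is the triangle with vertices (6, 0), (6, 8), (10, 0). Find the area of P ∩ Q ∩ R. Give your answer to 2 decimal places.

4.00

The intersection is the polygon with vertices (6,4), (6,8), (8,4).
By the shoelace formula its area is 4.00.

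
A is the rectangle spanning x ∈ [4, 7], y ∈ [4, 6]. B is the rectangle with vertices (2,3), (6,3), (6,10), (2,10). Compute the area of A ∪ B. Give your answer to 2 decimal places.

By inclusion–exclusion:
Individual areas: |A| = 6, |B| = 28.
|A∩B|: x∈[4,6], y∈[4,6] → 2·2 = 4.
|A ∪ B| = 34 − 4 = 30.00.

30.00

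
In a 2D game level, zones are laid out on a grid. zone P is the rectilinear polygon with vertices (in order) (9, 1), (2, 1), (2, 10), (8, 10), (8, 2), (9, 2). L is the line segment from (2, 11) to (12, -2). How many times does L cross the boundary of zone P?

The segment meets the boundary at (9,1.9), (8.923,2), (8,3.2), (2.769,10).

4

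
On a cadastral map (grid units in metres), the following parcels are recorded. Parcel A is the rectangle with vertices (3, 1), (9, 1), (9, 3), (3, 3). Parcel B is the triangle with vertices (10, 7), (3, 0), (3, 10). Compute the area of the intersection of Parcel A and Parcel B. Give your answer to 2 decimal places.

The intersection is the polygon with vertices (6,3), (4,1), (3,1), (3,3).
By the shoelace formula its area is 4.00.

4.00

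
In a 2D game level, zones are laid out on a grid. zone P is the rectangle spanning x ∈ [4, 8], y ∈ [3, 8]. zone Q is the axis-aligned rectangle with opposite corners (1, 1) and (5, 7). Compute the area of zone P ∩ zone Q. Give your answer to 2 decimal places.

|zone P∩zone Q|: x∈[4,5], y∈[3,7] → 1·4 = 4.

4.00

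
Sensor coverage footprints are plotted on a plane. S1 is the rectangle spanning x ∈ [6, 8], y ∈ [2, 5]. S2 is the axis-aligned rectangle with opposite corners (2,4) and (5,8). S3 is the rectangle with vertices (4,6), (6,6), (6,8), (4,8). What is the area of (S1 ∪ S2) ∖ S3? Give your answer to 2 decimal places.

|S1 ∪ S2| = 18.
|(S1 ∪ S2) ∩ S3| = 2.
|(S1 ∪ S2) ∖ S3| = 18 − 2 = 16.00.

16.00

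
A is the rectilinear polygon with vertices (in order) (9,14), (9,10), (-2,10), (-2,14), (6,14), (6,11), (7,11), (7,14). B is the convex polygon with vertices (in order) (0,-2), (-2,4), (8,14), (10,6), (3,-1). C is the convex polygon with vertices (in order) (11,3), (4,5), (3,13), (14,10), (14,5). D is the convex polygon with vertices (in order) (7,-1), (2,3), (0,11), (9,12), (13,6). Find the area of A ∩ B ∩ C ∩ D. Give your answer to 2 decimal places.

5.94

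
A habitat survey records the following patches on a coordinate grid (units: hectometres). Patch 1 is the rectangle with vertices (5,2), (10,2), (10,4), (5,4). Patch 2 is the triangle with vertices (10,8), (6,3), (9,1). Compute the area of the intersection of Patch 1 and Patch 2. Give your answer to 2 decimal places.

5.42

The intersection is the polygon with vertices (9.429,4), (9.143,2), (7.5,2), (6,3), (6.8,4).
By the shoelace formula its area is 5.42.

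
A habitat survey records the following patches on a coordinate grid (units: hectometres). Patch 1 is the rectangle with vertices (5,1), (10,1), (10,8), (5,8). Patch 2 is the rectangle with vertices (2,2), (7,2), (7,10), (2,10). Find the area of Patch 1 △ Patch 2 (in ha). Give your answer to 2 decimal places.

|Patch 1∩Patch 2|: x∈[5,7], y∈[2,8] → 2·6 = 12.
|Patch 1 △ Patch 2| = |Patch 1| + |Patch 2| − 2·|Patch 1∩Patch 2| = 35 + 40 − 24 = 51.00.

51.00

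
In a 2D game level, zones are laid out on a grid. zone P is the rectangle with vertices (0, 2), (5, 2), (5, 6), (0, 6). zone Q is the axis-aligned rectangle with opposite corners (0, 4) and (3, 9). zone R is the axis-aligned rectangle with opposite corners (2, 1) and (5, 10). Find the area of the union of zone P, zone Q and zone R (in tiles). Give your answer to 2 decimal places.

By inclusion–exclusion:
Individual areas: |zone P| = 20, |zone Q| = 15, |zone R| = 27.
|zone P∩zone Q|: x∈[0,3], y∈[4,6] → 3·2 = 6.
|zone P∩zone R|: x∈[2,5], y∈[2,6] → 3·4 = 12.
|zone Q∩zone R|: x∈[2,3], y∈[4,9] → 1·5 = 5.
|zone P∩zone Q∩zone R| = 2.
|zone P ∪ zone Q ∪ zone R| = 62 − 23 + 2 = 41.00.

41.00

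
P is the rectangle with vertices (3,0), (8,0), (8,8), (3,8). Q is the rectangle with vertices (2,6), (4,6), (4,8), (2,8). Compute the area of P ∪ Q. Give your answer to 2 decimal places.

By inclusion–exclusion:
Individual areas: |P| = 40, |Q| = 4.
|P∩Q|: x∈[3,4], y∈[6,8] → 1·2 = 2.
|P ∪ Q| = 44 − 2 = 42.00.

42.00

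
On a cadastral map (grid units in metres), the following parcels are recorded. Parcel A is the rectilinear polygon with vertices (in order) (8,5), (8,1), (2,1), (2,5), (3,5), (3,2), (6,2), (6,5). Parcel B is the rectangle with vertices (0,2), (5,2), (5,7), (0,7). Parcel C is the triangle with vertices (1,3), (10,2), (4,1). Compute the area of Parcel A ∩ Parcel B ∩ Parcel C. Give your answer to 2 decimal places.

0.75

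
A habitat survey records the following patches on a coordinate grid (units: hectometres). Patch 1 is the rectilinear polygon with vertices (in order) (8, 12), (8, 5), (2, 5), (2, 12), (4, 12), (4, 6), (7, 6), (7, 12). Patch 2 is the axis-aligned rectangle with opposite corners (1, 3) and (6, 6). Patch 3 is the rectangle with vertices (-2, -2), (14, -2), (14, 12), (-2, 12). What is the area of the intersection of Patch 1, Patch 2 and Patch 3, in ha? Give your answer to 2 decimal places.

The intersection is the polygon with vertices (2,6), (4,6), (6,6), (6,5), (2,5).
By the shoelace formula its area is 4.00.

4.00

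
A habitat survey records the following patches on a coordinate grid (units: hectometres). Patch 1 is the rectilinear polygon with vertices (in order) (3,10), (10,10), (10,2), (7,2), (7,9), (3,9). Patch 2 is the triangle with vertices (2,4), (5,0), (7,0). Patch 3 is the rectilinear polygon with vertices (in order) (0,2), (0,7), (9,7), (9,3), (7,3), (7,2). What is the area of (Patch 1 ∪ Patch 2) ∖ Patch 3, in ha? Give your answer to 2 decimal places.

23.00

|Patch 1 ∪ Patch 2| = 32.
|(Patch 1 ∪ Patch 2) ∩ Patch 3| = 9.
|(Patch 1 ∪ Patch 2) ∖ Patch 3| = 32 − 9 = 23.00.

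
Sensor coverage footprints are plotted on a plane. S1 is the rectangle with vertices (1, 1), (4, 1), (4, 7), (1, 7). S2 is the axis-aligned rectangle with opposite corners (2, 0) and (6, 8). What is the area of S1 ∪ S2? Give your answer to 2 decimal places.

By inclusion–exclusion:
Individual areas: |S1| = 18, |S2| = 32.
|S1∩S2|: x∈[2,4], y∈[1,7] → 2·6 = 12.
|S1 ∪ S2| = 50 − 12 = 38.00.

38.00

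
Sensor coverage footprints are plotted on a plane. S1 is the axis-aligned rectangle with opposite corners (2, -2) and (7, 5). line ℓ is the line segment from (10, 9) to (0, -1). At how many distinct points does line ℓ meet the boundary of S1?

The segment meets the boundary at (2,1), (6,5).

2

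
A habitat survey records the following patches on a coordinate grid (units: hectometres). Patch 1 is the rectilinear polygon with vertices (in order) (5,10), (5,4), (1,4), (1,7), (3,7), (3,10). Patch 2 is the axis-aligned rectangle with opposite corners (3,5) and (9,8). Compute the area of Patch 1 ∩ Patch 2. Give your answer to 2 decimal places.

6.00

The intersection is the polygon with vertices (5,5), (3,5), (3,7), (3,8), (5,8).
By the shoelace formula its area is 6.00.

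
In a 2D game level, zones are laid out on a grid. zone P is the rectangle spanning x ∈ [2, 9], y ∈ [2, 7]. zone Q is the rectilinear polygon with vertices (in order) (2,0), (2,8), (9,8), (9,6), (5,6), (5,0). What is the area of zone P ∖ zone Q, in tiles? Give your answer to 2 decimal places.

16.00

|zone P| = 35, |zone P∩zone Q| = 19.
|zone P ∖ zone Q| = |zone P| − |zone P∩zone Q| = 35 − 19 = 16.00.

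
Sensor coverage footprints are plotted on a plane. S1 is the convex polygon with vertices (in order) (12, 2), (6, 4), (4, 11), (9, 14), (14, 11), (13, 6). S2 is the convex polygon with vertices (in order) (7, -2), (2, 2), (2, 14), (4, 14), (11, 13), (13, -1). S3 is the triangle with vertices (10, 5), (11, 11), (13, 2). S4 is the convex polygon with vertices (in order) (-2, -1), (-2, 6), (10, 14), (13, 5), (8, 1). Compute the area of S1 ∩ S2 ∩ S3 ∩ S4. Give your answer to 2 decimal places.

8.51

The intersection is the polygon with vertices (10,5), (11,11), (11.8,7.4), (12.231,4.385), (11.333,3.667).
By the shoelace formula its area is 8.51.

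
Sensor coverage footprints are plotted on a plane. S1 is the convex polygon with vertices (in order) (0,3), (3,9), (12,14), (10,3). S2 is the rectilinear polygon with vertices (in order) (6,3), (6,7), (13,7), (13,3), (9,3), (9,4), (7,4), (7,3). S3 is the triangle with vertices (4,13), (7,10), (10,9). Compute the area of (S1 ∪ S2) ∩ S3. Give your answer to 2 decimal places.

1.96

The region (S1 ∪ S2) ∩ S3 is the polygon with vertices (6.818,11.121), (10,9), (7,10), (6.214,10.786).
By the shoelace formula its area is 1.96.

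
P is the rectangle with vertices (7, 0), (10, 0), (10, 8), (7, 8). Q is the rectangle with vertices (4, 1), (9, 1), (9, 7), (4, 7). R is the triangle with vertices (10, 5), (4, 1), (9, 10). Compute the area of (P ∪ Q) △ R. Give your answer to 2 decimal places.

|P ∪ Q| = 42.
|(P ∪ Q) ∩ R| = 15.4889.
|(P ∪ Q) △ R| = 42 + 17 − 30.9778 = 28.02.

28.02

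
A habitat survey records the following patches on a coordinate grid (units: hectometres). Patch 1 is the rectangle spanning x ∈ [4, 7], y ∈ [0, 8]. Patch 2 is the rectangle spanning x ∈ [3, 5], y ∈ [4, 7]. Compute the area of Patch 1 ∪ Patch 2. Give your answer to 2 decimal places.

27.00

By inclusion–exclusion:
Individual areas: |Patch 1| = 24, |Patch 2| = 6.
|Patch 1∩Patch 2|: x∈[4,5], y∈[4,7] → 1·3 = 3.
|Patch 1 ∪ Patch 2| = 30 − 3 = 27.00.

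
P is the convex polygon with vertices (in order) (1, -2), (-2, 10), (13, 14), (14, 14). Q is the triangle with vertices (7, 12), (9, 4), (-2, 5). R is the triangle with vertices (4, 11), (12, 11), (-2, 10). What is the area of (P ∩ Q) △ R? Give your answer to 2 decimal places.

40.71

|P ∩ Q| = 38.2364.
|(P ∩ Q) ∩ R| = 0.7621.
|(P ∩ Q) △ R| = 38.2364 + 4 − 1.5242 = 40.71.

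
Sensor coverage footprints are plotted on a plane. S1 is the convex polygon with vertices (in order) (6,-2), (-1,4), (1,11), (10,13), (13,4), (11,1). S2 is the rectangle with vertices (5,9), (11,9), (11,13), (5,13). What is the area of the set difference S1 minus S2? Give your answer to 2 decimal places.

|S1| = 139, |S1∩S2| = 19.7222.
|S1 ∖ S2| = |S1| − |S1∩S2| = 139 − 19.7222 = 119.28.

119.28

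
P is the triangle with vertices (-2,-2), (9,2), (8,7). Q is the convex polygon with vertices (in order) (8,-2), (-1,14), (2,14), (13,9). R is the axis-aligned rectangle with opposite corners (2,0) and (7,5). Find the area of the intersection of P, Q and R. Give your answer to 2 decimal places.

6.27

The intersection is the polygon with vertices (6.302,1.019), (4.639,3.975), (5.778,5), (7,5), (7,1.273).
By the shoelace formula its area is 6.27.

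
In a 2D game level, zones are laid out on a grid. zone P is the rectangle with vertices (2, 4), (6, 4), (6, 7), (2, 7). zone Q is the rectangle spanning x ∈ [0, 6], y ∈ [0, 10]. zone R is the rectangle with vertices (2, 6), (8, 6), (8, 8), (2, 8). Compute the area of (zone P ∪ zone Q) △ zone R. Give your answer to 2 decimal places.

|zone P ∪ zone Q| = 60.
|(zone P ∪ zone Q) ∩ zone R| = 8.
|(zone P ∪ zone Q) △ zone R| = 60 + 12 − 16 = 56.00.

56.00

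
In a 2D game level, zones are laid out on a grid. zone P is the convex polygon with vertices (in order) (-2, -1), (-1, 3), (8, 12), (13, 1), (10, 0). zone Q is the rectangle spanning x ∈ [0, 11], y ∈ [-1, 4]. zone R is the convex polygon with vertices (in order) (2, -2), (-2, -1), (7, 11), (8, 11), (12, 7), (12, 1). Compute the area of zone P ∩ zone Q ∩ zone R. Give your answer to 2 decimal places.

45.21

The intersection is the polygon with vertices (0,-0.833), (0,1.667), (1.75,4), (11,4), (11,0.7), (8.154,-0.154).
By the shoelace formula its area is 45.21.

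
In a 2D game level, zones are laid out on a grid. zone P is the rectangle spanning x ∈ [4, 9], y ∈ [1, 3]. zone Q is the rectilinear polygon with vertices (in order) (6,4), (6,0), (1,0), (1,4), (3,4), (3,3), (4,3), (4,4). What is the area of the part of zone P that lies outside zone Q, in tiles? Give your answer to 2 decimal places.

6.00

|zone P| = 10, |zone P∩zone Q| = 4.
|zone P ∖ zone Q| = |zone P| − |zone P∩zone Q| = 10 − 4 = 6.00.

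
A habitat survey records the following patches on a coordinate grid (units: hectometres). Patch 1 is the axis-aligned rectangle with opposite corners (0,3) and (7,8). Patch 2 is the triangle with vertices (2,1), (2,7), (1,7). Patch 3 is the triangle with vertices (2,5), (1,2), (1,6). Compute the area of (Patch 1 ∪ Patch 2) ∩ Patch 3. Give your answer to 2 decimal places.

1.83

The region (Patch 1 ∪ Patch 2) ∩ Patch 3 is the polygon with vertices (1,3), (1,6), (2,5), (1.333,3).
By the shoelace formula its area is 1.83.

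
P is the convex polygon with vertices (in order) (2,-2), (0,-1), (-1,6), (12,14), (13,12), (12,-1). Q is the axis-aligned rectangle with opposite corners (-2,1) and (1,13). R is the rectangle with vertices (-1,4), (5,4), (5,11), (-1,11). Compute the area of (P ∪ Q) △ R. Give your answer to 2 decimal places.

157.86

|P ∪ Q| = 179.5549.
|(P ∪ Q) ∩ R| = 31.8462.
|(P ∪ Q) △ R| = 179.5549 + 42 − 63.6923 = 157.86.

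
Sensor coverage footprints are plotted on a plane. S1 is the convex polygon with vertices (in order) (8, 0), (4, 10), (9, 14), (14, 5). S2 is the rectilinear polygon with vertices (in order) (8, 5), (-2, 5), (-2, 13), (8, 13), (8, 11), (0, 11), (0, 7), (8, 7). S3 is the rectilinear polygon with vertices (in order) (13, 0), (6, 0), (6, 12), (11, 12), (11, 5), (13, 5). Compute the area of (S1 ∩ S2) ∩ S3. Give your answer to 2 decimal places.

5.90

|S1 ∩ S2| = 7.8.
|(S1 ∩ S2) ∩ S3| = 5.90.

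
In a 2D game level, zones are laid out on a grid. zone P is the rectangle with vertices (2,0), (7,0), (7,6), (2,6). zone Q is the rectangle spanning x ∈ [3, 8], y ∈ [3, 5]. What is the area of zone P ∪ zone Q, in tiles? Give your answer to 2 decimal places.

By inclusion–exclusion:
Individual areas: |zone P| = 30, |zone Q| = 10.
|zone P∩zone Q|: x∈[3,7], y∈[3,5] → 4·2 = 8.
|zone P ∪ zone Q| = 40 − 8 = 32.00.

32.00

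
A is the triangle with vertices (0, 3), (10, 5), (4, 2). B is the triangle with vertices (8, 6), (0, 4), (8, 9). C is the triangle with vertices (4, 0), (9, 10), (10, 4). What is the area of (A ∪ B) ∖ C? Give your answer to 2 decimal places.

|A ∪ B| = 21.
|(A ∪ B) ∩ C| = 3.8614.
|(A ∪ B) ∖ C| = 21 − 3.8614 = 17.14.

17.14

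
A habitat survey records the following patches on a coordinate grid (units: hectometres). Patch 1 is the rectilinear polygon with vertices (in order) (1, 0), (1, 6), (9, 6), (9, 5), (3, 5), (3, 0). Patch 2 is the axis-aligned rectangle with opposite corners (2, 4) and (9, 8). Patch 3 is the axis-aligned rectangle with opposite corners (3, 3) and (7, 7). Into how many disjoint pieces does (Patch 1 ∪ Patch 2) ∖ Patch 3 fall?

(Patch 1 ∪ Patch 2) ∖ Patch 3 is a single connected region.

1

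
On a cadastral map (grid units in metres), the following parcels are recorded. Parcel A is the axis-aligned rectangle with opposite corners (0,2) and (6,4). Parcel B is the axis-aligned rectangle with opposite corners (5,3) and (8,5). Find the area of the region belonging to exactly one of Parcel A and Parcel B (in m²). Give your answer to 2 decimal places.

|Parcel A∩Parcel B|: x∈[5,6], y∈[3,4] → 1·1 = 1.
|Parcel A △ Parcel B| = |Parcel A| + |Parcel B| − 2·|Parcel A∩Parcel B| = 12 + 6 − 2 = 16.00.

16.00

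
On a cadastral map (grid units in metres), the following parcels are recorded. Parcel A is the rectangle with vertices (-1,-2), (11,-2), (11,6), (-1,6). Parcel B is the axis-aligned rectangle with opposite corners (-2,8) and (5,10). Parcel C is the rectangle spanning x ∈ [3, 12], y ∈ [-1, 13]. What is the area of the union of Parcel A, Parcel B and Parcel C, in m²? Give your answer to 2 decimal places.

By inclusion–exclusion:
Individual areas: |Parcel A| = 96, |Parcel B| = 14, |Parcel C| = 126.
|Parcel A∩Parcel B| = 0 (no overlap).
|Parcel A∩Parcel C|: x∈[3,11], y∈[-1,6] → 8·7 = 56.
|Parcel B∩Parcel C|: x∈[3,5], y∈[8,10] → 2·2 = 4.
|Parcel A∩Parcel B∩Parcel C| = 0.
|Parcel A ∪ Parcel B ∪ Parcel C| = 236 − 60 + 0 = 176.00.

176.00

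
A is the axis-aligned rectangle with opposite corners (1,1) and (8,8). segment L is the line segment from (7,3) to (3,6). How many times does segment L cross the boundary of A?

The segment lies entirely inside A and never meets its boundary.

0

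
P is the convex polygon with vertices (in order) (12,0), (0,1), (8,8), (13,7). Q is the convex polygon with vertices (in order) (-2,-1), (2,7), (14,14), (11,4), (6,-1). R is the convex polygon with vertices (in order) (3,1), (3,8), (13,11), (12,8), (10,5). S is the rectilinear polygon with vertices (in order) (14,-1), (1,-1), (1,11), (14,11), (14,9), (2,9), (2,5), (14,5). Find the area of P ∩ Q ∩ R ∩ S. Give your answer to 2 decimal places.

12.92

The intersection is the polygon with vertices (3,1), (3,3.625), (4.571,5), (10,5).
By the shoelace formula its area is 12.92.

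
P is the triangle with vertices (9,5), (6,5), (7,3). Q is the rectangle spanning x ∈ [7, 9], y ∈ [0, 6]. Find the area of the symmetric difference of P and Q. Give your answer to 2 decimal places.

|P| = 3, |Q| = 12, |P∩Q| = 2.
|P △ Q| = |P| + |Q| − 2·|P∩Q| = 3 + 12 − 4 = 11.00.

11.00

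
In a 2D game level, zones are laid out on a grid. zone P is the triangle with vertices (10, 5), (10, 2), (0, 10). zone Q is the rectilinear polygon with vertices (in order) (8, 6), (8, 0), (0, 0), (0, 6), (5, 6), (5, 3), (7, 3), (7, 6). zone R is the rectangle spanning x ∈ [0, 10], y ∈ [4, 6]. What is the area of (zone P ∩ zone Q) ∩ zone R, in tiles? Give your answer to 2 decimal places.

|zone P ∩ zone Q| = 2.
|(zone P ∩ zone Q) ∩ zone R| = 1.90.

1.90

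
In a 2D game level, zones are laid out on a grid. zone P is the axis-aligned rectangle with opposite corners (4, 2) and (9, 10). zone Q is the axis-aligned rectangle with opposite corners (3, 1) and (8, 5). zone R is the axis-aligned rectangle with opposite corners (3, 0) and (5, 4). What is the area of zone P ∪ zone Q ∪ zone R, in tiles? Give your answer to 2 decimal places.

By inclusion–exclusion:
Individual areas: |zone P| = 40, |zone Q| = 20, |zone R| = 8.
|zone P∩zone Q|: x∈[4,8], y∈[2,5] → 4·3 = 12.
|zone P∩zone R|: x∈[4,5], y∈[2,4] → 1·2 = 2.
|zone Q∩zone R|: x∈[3,5], y∈[1,4] → 2·3 = 6.
|zone P∩zone Q∩zone R| = 2.
|zone P ∪ zone Q ∪ zone R| = 68 − 20 + 2 = 50.00.

50.00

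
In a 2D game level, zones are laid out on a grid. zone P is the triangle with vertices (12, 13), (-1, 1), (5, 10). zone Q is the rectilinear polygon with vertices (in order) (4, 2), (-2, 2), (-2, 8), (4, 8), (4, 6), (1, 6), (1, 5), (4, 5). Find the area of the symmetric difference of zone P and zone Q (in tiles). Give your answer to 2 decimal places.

|zone P| = 22.5, |zone Q| = 33, |zone P∩zone Q| = 5.125.
|zone P △ zone Q| = |zone P| + |zone Q| − 2·|zone P∩zone Q| = 22.5 + 33 − 10.25 = 45.25.

45.25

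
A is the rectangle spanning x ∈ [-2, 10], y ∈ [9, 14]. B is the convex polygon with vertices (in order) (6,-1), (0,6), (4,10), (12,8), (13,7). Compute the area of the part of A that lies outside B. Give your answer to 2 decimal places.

|A| = 60, |A∩B| = 2.5.
|A ∖ B| = |A| − |A∩B| = 60 − 2.5 = 57.50.

57.50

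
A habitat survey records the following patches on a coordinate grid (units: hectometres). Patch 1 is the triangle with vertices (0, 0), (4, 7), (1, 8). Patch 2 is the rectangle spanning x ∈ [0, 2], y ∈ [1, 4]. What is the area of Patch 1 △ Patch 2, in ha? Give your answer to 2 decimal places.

11.95

|Patch 1| = 12.5, |Patch 2| = 6, |Patch 1∩Patch 2| = 3.2768.
|Patch 1 △ Patch 2| = |Patch 1| + |Patch 2| − 2·|Patch 1∩Patch 2| = 12.5 + 6 − 6.5536 = 11.95.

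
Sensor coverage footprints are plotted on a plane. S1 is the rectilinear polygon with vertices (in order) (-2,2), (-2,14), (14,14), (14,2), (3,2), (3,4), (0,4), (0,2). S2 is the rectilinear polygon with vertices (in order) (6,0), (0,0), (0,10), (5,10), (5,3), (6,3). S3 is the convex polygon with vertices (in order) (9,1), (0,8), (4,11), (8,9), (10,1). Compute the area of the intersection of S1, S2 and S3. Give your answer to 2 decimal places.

The intersection is the polygon with vertices (5,10), (5,4.111), (0,8), (2.667,10).
By the shoelace formula its area is 17.06.

17.06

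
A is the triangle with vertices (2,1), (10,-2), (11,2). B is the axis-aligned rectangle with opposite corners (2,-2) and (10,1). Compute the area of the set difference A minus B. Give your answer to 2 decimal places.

|A| = 17.5, |A∩B| = 12.
|A ∖ B| = |A| − |A∩B| = 17.5 − 12 = 5.50.

5.50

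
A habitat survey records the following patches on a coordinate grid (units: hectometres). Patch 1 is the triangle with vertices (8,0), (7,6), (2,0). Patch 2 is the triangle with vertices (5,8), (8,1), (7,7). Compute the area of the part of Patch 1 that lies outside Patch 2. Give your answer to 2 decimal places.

|Patch 1| = 18, |Patch 1∩Patch 2| = 1.976.
|Patch 1 ∖ Patch 2| = |Patch 1| − |Patch 1∩Patch 2| = 18 − 1.976 = 16.02.

16.02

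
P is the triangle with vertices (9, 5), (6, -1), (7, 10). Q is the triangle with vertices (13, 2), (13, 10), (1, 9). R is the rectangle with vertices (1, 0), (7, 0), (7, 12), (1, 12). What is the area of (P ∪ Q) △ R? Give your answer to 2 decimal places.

96.74

|P ∪ Q| = 55.6051.
|(P ∪ Q) ∩ R| = 15.4328.
|(P ∪ Q) △ R| = 55.6051 + 72 − 30.8656 = 96.74.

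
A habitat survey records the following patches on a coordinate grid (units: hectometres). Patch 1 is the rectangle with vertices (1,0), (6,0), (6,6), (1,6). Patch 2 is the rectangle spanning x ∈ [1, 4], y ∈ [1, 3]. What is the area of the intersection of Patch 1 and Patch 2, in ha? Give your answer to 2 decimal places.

6.00

|Patch 1∩Patch 2|: x∈[1,4], y∈[1,3] → 3·2 = 6.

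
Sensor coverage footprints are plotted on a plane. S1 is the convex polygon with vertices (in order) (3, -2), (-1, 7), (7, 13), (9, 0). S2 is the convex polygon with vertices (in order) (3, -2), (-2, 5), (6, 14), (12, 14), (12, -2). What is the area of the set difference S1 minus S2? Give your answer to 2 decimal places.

0.91

|S1| = 89, |S1∩S2| = 88.0926.
|S1 ∖ S2| = |S1| − |S1∩S2| = 89 − 88.0926 = 0.91.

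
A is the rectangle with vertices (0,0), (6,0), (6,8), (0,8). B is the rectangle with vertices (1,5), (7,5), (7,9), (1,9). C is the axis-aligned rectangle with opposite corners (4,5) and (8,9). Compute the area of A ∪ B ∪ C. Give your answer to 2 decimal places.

61.00

By inclusion–exclusion:
Individual areas: |A| = 48, |B| = 24, |C| = 16.
|A∩B|: x∈[1,6], y∈[5,8] → 5·3 = 15.
|A∩C|: x∈[4,6], y∈[5,8] → 2·3 = 6.
|B∩C|: x∈[4,7], y∈[5,9] → 3·4 = 12.
|A∩B∩C| = 6.
|A ∪ B ∪ C| = 88 − 33 + 6 = 61.00.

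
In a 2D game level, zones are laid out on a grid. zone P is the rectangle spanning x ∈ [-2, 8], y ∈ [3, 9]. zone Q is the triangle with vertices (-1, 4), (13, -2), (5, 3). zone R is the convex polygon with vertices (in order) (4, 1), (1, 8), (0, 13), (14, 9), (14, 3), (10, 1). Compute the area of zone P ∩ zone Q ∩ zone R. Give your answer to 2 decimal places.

0.31

The intersection is the polygon with vertices (5,3), (3.143,3), (3,3.333).
By the shoelace formula its area is 0.31.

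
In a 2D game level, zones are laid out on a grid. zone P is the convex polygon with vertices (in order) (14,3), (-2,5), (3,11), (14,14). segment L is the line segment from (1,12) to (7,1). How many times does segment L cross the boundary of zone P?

2

The segment meets the boundary at (2.121,9.945), (5.317,4.085).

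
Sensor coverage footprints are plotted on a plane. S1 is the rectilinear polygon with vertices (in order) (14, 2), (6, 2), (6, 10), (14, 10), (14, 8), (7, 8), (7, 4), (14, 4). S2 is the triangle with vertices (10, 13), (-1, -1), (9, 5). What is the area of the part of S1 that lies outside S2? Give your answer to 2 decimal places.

|S1| = 36, |S1∩S2| = 9.8158.
|S1 ∖ S2| = |S1| − |S1∩S2| = 36 − 9.8158 = 26.18.

26.18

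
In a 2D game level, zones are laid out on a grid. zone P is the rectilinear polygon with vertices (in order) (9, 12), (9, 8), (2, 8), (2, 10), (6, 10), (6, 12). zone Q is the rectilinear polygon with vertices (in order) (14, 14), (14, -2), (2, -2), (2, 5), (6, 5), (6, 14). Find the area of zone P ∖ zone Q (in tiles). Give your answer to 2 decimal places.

|zone P| = 20, |zone P∩zone Q| = 12.
|zone P ∖ zone Q| = |zone P| − |zone P∩zone Q| = 20 − 12 = 8.00.

8.00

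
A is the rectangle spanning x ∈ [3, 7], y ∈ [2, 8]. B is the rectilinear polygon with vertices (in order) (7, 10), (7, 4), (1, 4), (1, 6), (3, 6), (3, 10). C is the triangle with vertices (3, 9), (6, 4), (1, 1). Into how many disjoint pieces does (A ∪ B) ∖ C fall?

2

(A ∪ B) ∖ C splits into 2 disjoint pieces (area 21.8, area 2).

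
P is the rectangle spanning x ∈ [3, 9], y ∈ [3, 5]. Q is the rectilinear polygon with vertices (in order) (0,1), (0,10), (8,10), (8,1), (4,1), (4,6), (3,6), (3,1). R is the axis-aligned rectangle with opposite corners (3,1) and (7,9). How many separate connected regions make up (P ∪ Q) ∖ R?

(P ∪ Q) ∖ R is a single connected region.

1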